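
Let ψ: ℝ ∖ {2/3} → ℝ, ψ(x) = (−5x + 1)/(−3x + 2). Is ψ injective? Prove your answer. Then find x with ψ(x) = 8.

Suppose ψ(s) = ψ(t). Cross-multiplying: (−5s + 1)(−3t + 2) = (−5t + 1)(−3s + 2).
Expanding both sides and cancelling the symmetric terms leaves −7·(s − t) = 0. Since −7 ≠ 0, s = t. So ψ is injective.
Solving ψ(x) = 8: cross-multiplying gives −5x + 1 = 8(−3x + 2), which rearranges to 19x = 15, so x = 15/19.

15/19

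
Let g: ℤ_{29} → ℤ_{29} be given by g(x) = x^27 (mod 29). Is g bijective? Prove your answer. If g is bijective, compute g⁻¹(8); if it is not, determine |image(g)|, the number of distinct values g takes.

11

Since 29 is prime, the nonzero elements of ℤ_{29} form a cyclic group of order 28.
As gcd(27, 28) = 1, raising to the 27th power is a bijection on this group: if u^27 ≡ v^27 then (uv^{−1})^27 = 1, and the only element of order dividing gcd(27, 28) = 1 is 1, so u = v.
With g(0) = 0 this makes g injective on all of ℤ_{29}, hence bijective (finite equal-size domain and codomain). In particular g is bijective.
Since g is bijective, we find the preimage of 8. The inverse of x ↦ x^27 on (ℤ_{29})^× is x ↦ x^27, because 27·27 = 729 = 26·28 + 1 ≡ 1 (mod 28) and x^{28} = 1 for x ≠ 0 (Fermat). So g⁻¹(8) = 8^27 mod 29.
Repeated squaring mod 29: 8^1 ≡ 8, 8^2 ≡ 8² = 64 ≡ 6, 8^4 ≡ 6² = 36 ≡ 7, 8^8 ≡ 7² = 49 ≡ 20, 8^16 ≡ 20² = 400 ≡ 23. Since 27 = 16 + 8 + 2 + 1, 8^27 ≡ 23·20·6·8: 23·20 = 460 ≡ 25, then 25·6 = 150 ≡ 5, then 5·8 = 40 ≡ 11. So 8^27 ≡ 11 (mod 29).
Hence g⁻¹(8) = 11.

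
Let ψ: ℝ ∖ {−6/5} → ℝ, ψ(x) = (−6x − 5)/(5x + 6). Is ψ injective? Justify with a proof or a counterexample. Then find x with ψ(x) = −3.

Suppose ψ(s) = ψ(t). Cross-multiplying: (−6s − 5)(5t + 6) = (−6t − 5)(5s + 6).
Expanding both sides and cancelling the symmetric terms leaves −11·(s − t) = 0. Since −11 ≠ 0, s = t. Hence ψ is injective.
Solving ψ(x) = −3: cross-multiplying gives −6x − 5 = −3(5x + 6), which rearranges to 9x = −13, so x = −13/9.

-13/9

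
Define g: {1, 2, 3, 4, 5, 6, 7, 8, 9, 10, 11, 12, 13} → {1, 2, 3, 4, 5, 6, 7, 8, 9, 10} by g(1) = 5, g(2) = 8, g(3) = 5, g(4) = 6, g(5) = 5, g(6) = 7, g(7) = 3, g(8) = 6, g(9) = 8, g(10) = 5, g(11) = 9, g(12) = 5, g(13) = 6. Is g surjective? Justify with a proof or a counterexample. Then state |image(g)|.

6

No element maps to 1, so g is not surjective.
The image of g is {3, 5, 6, 7, 8, 9}, which has 6 elements.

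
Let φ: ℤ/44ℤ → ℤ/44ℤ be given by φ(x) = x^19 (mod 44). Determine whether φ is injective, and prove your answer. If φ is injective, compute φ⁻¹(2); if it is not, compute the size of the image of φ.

φ(0) = 0^19 = 0.
φ(22): Repeated squaring mod 44: 22^1 ≡ 22, 22^2 ≡ 22² = 484 ≡ 0, 22^4 ≡ 0² = 0, 22^8 ≡ 0² = 0, 22^16 ≡ 0² = 0. Since 19 = 16 + 2 + 1, 22^19 ≡ 0·0·22: 0·0 = 0, then 0·22 = 0. So 22^19 ≡ 0 (mod 44).
So φ(0) = φ(22) = 0 while 0 ≠ 22, thus φ is not injective.
Since φ is not injective, we determine |image(φ)|. Computing x^19 mod 44 for each x (by repeated squaring, reducing mod 44 at every step), the values φ(0), φ(1), …, φ(43) are: 0, 1, 28, 15, 36, 9, 24, 19, 40, 5, 32, 11, 12, 17, 4, 3, 20, 13, 8, 7, 16, 21, 0, 23, 28, 37, 36, 31, 24, 41, 40, 27, 32, 33, 12, 39, 4, 25, 20, 35, 8, 29, 16, 43.
The distinct values are {0, 1, 3, 4, 5, 7, 8, 9, 11, 12, 13, 15, 16, 17, 19, 20, 21, 23, 24, 25, 27, 28, 29, 31, 32, 33, 35, 36, 37, 39, 40, 41, 43}; there are 33 of them.

33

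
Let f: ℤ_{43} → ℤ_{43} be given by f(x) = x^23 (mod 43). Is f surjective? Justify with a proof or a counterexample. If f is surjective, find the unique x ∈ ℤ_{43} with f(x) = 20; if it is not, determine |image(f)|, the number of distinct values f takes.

18

Since 43 is prime, the nonzero elements of ℤ_{43} form a cyclic group of order 42.
As gcd(23, 42) = 1, raising to the 23rd power is a bijection on this group: if x_1^23 ≡ x_2^23 then (x_1x_2^{−1})^23 = 1, and the only element of order dividing gcd(23, 42) = 1 is 1, so x_1 = x_2.
With f(0) = 0 this makes f injective on all of ℤ_{43}, hence bijective (finite equal-size domain and codomain). In particular f is surjective.
Since f is surjective, we find the preimage of 20. The inverse of x ↦ x^23 on (ℤ_{43})^× is x ↦ x^11, because 23·11 = 253 = 6·42 + 1 ≡ 1 (mod 42) and x^{42} = 1 for x ≠ 0 (Fermat). So f⁻¹(20) = 20^11 mod 43.
Repeated squaring mod 43: 20^1 ≡ 20, 20^2 ≡ 20² = 400 ≡ 13, 20^4 ≡ 13² = 169 ≡ 40, 20^8 ≡ 40² = 1600 ≡ 9. Since 11 = 8 + 2 + 1, 20^11 ≡ 9·13·20: 9·13 = 117 ≡ 31, then 31·20 = 620 ≡ 18. So 20^11 ≡ 18 (mod 43).
Hence f⁻¹(20) = 18.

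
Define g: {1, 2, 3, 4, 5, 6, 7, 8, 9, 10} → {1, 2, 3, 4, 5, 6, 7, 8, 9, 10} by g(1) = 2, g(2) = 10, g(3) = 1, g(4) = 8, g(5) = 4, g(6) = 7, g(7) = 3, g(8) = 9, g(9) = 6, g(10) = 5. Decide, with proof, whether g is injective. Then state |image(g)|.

10

The values g(1), …, g(10) are 2, 10, 1, 8, 4, 7, 3, 9, 6, 5 — all distinct.
So g(u) = g(v) only when u = v, and g is injective.
The image of g is {1, 2, 3, 4, 5, 6, 7, 8, 9, 10}, which has 10 elements.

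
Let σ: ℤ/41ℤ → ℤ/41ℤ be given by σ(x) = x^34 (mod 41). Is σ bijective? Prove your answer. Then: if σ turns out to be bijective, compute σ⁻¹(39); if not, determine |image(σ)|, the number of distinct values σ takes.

σ(20): Repeated squaring mod 41: 20^1 ≡ 20, 20^2 ≡ 20² = 400 ≡ 31, 20^4 ≡ 31² = 961 ≡ 18, 20^8 ≡ 18² = 324 ≡ 37, 20^16 ≡ 37² = 1369 ≡ 16, 20^32 ≡ 16² = 256 ≡ 10. Since 34 = 32 + 2, 20^34 ≡ 10·31: 10·31 = 310 ≡ 23. So 20^34 ≡ 23 (mod 41).
σ(21): Repeated squaring mod 41: 21^1 ≡ 21, 21^2 ≡ 21² = 441 ≡ 31, 21^4 ≡ 31² = 961 ≡ 18, 21^8 ≡ 18² = 324 ≡ 37, 21^16 ≡ 37² = 1369 ≡ 16, 21^32 ≡ 16² = 256 ≡ 10. Since 34 = 32 + 2, 21^34 ≡ 10·31: 10·31 = 310 ≡ 23. So 21^34 ≡ 23 (mod 41).
So σ(20) = σ(21) = 23 while 20 ≠ 21, hence σ is not injective, hence not bijective.
Since σ is not bijective, we determine |image(σ)|. Computing x^34 mod 41 for each x (by repeated squaring, reducing mod 41 at every step), the values σ(0), σ(1), …, σ(40) are: 0, 1, 25, 9, 10, 31, 20, 39, 4, 40, 37, 5, 8, 21, 32, 33, 18, 36, 16, 2, 23, 23, 2, 16, 36, 18, 33, 32, 21, 8, 5, 37, 40, 4, 39, 20, 31, 10, 9, 25, 1.
The distinct values are {0, 1, 2, 4, 5, 8, 9, 10, 16, 18, 20, 21, 23, 25, 31, 32, 33, 36, 37, 39, 40}; there are 21 of them.

21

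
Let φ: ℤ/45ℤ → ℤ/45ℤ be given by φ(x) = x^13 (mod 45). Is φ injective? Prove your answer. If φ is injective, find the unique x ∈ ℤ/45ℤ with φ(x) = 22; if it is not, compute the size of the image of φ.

35

φ(0) = 0^13 = 0.
φ(15): Repeated squaring mod 45: 15^1 ≡ 15, 15^2 ≡ 15² = 225 ≡ 0, 15^4 ≡ 0² = 0, 15^8 ≡ 0² = 0. Since 13 = 8 + 4 + 1, 15^13 ≡ 0·0·15: 0·0 = 0, then 0·15 = 0. So 15^13 ≡ 0 (mod 45).
So φ(0) = φ(15) = 0 while 0 ≠ 15, therefore φ is not injective.
Since φ is not injective, we determine |image(φ)|. Computing x^13 mod 45 for each x (by repeated squaring, reducing mod 45 at every step), the values φ(0), φ(1), …, φ(44) are: 0, 1, 2, 18, 4, 5, 36, 7, 8, 9, 10, 11, 27, 13, 14, 0, 16, 17, 18, 19, 20, 36, 22, 23, 9, 25, 26, 27, 28, 29, 0, 31, 32, 18, 34, 35, 36, 37, 38, 9, 40, 41, 27, 43, 44.
The distinct values are {0, 1, 2, 4, 5, 7, 8, 9, 10, 11, 13, 14, 16, 17, 18, 19, 20, 22, 23, 25, 26, 27, 28, 29, 31, 32, 34, 35, 36, 37, 38, 40, 41, 43, 44}; there are 35 of them.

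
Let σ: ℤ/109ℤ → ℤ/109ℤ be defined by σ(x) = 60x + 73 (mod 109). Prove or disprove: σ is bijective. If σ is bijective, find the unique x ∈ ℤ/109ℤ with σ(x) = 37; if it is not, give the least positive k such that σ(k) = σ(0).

43

Recall: σ is injective if σ(x_1) = σ(x_2) implies x_1 = x_2.
Suppose σ(x_1) = σ(x_2) in ℤ/109ℤ. Then 60x_1 + 73 ≡ 60x_2 + 73 (mod 109), therefore 60(x_1 − x_2) ≡ 0 (mod 109).
Since gcd(60, 109) = 1, 60 is invertible modulo 109, hence x_1 − x_2 ≡ 0 (mod 109), i.e. x_1 = x_2.
We now compute 60⁻¹ mod 109 explicitly. Euclid's algorithm: 109 = 1·60 + 49, 60 = 1·49 + 11, 49 = 4·11 + 5, 11 = 2·5 + 1; back-substituting gives 1 = 20·60 − 11·109, so 60⁻¹ ≡ 20 (mod 109).
Then y ↦ 20(y − 73) is a two-sided inverse to σ, so every y ∈ ℤ/109ℤ has a preimage.
So σ is bijective.
Since σ is bijective, we find σ⁻¹(37): we need 60x ≡ 37 − 73 ≡ 73 (mod 109). Using 60⁻¹ = 20: x ≡ 20·73 = 1460 = 13·109 + 43, so x = 43.
Check: σ(43) = 60·43 + 73 = 2653 = 24·109 + 37 ≡ 37 (mod 109).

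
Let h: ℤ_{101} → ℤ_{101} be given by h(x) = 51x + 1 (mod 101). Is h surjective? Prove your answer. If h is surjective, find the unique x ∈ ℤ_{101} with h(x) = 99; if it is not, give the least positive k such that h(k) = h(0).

95

By definition, h is surjective if every y in the codomain equals h(x) for some x in the domain.
Since gcd(51, 101) = 1, 51 is invertible modulo 101. Euclid's algorithm: 101 = 1·51 + 50, 51 = 1·50 + 1; back-substituting gives 1 = 2·51 − 1·101, so 51⁻¹ ≡ 2 (mod 101).
For any y ∈ ℤ_{101}, x = 2(y − 1) mod 101 satisfies h(x) = 51·2(y − 1) + 1 ≡ y (since 51·2 ≡ 1 mod 101). So every y has a preimage.
So h is surjective.
Since h is surjective, we find h⁻¹(99): we need 51x ≡ 99 − 1 ≡ 98 (mod 101). Using 51⁻¹ = 2: x ≡ 2·98 = 196 = 1·101 + 95, so x = 95.
Check: h(95) = 51·95 + 1 = 4846 = 47·101 + 99 ≡ 99 (mod 101).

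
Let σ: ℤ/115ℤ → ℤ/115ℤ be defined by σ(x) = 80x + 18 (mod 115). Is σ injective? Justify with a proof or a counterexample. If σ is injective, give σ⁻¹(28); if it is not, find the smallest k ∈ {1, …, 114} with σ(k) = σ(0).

23

By definition, σ is injective when σ(u) = σ(v) forces u = v.
We have gcd(80, 115) = 5 > 1. Taking u = 0 and v = 23: σ(0) = 18 and σ(23) = 80·23 + 18 = 1858 ≡ 18 (mod 115).
So σ(0) = σ(23) while 0 ≠ 23, therefore σ is not injective.
Since σ is not injective, we find the least positive k with σ(k) = σ(0): this means 80k ≡ 0 (mod 115), i.e. 115 ∣ 80k. Since gcd(80, 115) = 5, dividing through by 5 this holds exactly when 23 ∣ 16k, and as gcd(16, 23) = 1, exactly when 23 ∣ k.
The smallest positive such k is 23.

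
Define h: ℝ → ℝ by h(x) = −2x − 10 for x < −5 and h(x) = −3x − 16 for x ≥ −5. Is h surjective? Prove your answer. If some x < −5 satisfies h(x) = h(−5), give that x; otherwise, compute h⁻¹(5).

Both pieces are strictly decreasing (slopes −2 and −3), so each is injective on its own interval.
The left piece maps (−∞, −5) onto (0, ∞); the right piece maps [−5, ∞) onto (−∞, −1].
The union (0, ∞) ∪ (−∞, −1] omits the interval between 0 and −1; in particular 0 has no preimage. So h is not surjective.
Because the two images are disjoint, no x < −5 has h(x) = h(−5), so we compute h⁻¹(5): 5 lies in (0, ∞), so solve −2x − 10 = 5: x = (5 + 10)/(−2) = −15/2.

-15/2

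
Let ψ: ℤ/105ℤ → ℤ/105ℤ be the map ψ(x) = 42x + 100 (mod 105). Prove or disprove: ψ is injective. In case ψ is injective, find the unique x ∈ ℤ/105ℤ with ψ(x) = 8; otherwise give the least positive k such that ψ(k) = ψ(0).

5

Recall: ψ is injective when ψ(s) = ψ(t) forces s = t.
We have gcd(42, 105) = 21 > 1. Taking s = 0 and t = 5: ψ(0) = 100 and ψ(5) = 42·5 + 100 = 310 ≡ 100 (mod 105).
So ψ(0) = ψ(5) while 0 ≠ 5, so ψ is not injective.
Since ψ is not injective, we find the least positive k with ψ(k) = ψ(0): this means 42k ≡ 0 (mod 105), i.e. 105 ∣ 42k. Since gcd(42, 105) = 21, dividing through by 21 this holds exactly when 5 ∣ 2k, and as gcd(2, 5) = 1, exactly when 5 ∣ k.
The smallest positive such k is 5.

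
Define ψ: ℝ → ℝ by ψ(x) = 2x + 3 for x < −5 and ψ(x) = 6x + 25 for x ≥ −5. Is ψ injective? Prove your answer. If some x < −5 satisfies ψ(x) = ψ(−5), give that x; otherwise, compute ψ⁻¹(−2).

Both pieces are strictly increasing (slopes 2 and 6), so each is injective on its own interval.
The left piece maps (−∞, −5) onto (−∞, −7); the right piece maps [−5, ∞) onto [−5, ∞).
These images are disjoint, so no value is attained by both pieces. So ψ is injective.
Because the two images are disjoint, no x < −5 has ψ(x) = ψ(−5), so we compute ψ⁻¹(−2): −2 lies in [−5, ∞), so solve 6x + 25 = −2: x = (−2 − 25)/6 = −9/2.

-9/2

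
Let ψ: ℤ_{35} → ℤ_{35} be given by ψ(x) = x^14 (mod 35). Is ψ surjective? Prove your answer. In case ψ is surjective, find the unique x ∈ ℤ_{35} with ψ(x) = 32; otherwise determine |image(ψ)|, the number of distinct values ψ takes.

ψ(1) = 1^14 = 1.
ψ(6): Repeated squaring mod 35: 6^1 ≡ 6, 6^2 ≡ 6² = 36 ≡ 1, 6^4 ≡ 1² = 1, 6^8 ≡ 1² = 1. Since 14 = 8 + 4 + 2, 6^14 ≡ 1·1·1: 1·1 = 1, then 1·1 = 1. So 6^14 ≡ 1 (mod 35).
So ψ(1) = ψ(6) = 1 while 1 ≠ 6, thus ψ is not injective.
A non-injective map from the 35-element set ℤ_{35} to itself takes at most 34 distinct values, so it cannot be surjective. Hence ψ is not surjective.
Since ψ is not surjective, we determine |image(ψ)|. Computing x^14 mod 35 for each x (by repeated squaring, reducing mod 35 at every step), the values ψ(0), ψ(1), …, ψ(34) are: 0, 1, 4, 9, 16, 25, 1, 14, 29, 11, 30, 16, 4, 29, 21, 15, 11, 9, 9, 11, 15, 21, 29, 4, 16, 30, 11, 29, 14, 1, 25, 16, 9, 4, 1.
The distinct values are {0, 1, 4, 9, 11, 14, 15, 16, 21, 25, 29, 30}; there are 12 of them.

12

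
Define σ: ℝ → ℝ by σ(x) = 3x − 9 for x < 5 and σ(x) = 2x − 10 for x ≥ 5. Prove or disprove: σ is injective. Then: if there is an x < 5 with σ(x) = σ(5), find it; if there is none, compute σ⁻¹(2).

Both pieces are strictly increasing (slopes 3 and 2), so each is injective on its own interval.
The left piece maps (−∞, 5) onto (−∞, 6); the right piece maps [5, ∞) onto [0, ∞).
These images overlap. In particular σ(5) = 0 (right piece), and solving 3x − 9 = 0 on the left piece gives x = 3 < 5.
So σ(3) = σ(5) with 3 ≠ 5, and σ is not injective. This x = 3 is the requested value below 5.

3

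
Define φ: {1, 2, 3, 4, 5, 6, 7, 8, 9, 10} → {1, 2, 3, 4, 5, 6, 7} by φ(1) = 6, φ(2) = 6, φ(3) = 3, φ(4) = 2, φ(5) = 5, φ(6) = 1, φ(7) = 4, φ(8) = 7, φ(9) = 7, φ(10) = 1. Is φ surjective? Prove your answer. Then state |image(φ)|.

7

Every element of the codomain has a preimage: 1 = φ(6), 2 = φ(4), 3 = φ(3), 4 = φ(7), 5 = φ(5), 6 = φ(1), 7 = φ(8).
Thus φ is surjective.
The image of φ is {1, 2, 3, 4, 5, 6, 7}, which has 7 elements.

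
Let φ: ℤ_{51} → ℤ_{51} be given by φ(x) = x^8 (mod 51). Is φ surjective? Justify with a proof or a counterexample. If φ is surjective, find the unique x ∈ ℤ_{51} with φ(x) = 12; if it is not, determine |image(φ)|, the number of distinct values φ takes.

6

φ(1) = 1^8 = 1.
φ(2): Repeated squaring mod 51: 2^1 ≡ 2, 2^2 ≡ 2² = 4, 2^4 ≡ 4² = 16, 2^8 ≡ 16² = 256 ≡ 1. So 2^8 ≡ 1 (mod 51).
So φ(1) = φ(2) = 1 while 1 ≠ 2, hence φ is not injective.
A non-injective map from the 51-element set ℤ_{51} to itself takes at most 50 distinct values, so it cannot be surjective. Therefore φ is not surjective.
Since φ is not surjective, we determine |image(φ)|. Computing x^8 mod 51 for each x (by repeated squaring, reducing mod 51 at every step), the values φ(0), φ(1), …, φ(50) are: 0, 1, 1, 33, 1, 16, 33, 16, 1, 18, 16, 16, 33, 1, 16, 18, 1, 34, 18, 1, 16, 18, 16, 16, 33, 1, 1, 33, 16, 16, 18, 16, 1, 18, 34, 1, 18, 16, 1, 33, 16, 16, 18, 1, 16, 33, 16, 1, 33, 1, 1.
The distinct values are {0, 1, 16, 18, 33, 34}; there are 6 of them.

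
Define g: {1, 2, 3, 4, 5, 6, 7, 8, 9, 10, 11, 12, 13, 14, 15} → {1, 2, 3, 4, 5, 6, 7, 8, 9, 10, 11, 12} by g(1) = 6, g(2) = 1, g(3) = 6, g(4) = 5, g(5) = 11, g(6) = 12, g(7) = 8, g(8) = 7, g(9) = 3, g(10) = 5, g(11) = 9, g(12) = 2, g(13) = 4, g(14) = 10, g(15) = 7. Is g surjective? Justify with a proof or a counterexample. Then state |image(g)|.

12

Every element of the codomain has a preimage: 1 = g(2), 2 = g(12), 3 = g(9), 4 = g(13), 5 = g(4), 6 = g(1), 7 = g(8), 8 = g(7), 9 = g(11), 10 = g(14), 11 = g(5), 12 = g(6).
So g is surjective.
The image of g is {1, 2, 3, 4, 5, 6, 7, 8, 9, 10, 11, 12}, which has 12 elements.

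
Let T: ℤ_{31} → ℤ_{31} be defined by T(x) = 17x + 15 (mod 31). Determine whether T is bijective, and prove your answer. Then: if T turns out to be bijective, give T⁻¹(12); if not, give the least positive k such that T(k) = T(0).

Recall: injectivity means: for all s, t in the domain, T(s) = T(t) implies s = t.
If T(s) = T(t), then 17s ≡ 17t (mod 31). Because gcd(17, 31) = 1, we may cancel 17 to get s ≡ t (mod 31).
We now compute 17⁻¹ mod 31 explicitly. Euclid's algorithm: 31 = 1·17 + 14, 17 = 1·14 + 3, 14 = 4·3 + 2, 3 = 1·2 + 1; back-substituting gives 1 = 11·17 − 6·31, so 17⁻¹ ≡ 11 (mod 31).
Then y ↦ 11(y − 15) is a two-sided inverse to T, so every y ∈ ℤ_{31} has a preimage.
Therefore T is bijective.
Since T is bijective, we find T⁻¹(12): we need 17x ≡ 12 − 15 ≡ 28 (mod 31). Using 17⁻¹ = 11: x ≡ 11·28 = 308 = 9·31 + 29, so x = 29.
Check: T(29) = 17·29 + 15 = 508 = 16·31 + 12 ≡ 12 (mod 31).

29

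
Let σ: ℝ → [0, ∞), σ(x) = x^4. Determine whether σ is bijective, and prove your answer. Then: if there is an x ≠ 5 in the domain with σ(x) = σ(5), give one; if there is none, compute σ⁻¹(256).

σ(5) = 625 = (−5)^4 = σ(−5) (since 4 is even), with 5 ≠ −5. So σ is not injective, hence not bijective.
For the follow-up, such an x exists: taking x = −5 ∈ ℝ gives σ(−5) = 625 = σ(5) with −5 ≠ 5.

-5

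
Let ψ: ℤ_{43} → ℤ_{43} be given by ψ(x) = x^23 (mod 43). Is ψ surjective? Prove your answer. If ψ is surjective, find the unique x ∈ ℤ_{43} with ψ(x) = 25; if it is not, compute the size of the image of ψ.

Since 43 is prime, the nonzero elements of ℤ_{43} form a cyclic group of order 42.
As gcd(23, 42) = 1, raising to the 23rd power is a bijection on this group: if s^23 ≡ t^23 then (st^{−1})^23 = 1, and the only element of order dividing gcd(23, 42) = 1 is 1, so s = t.
With ψ(0) = 0 this makes ψ injective on all of ℤ_{43}, hence bijective (finite equal-size domain and codomain). In particular ψ is surjective.
Since ψ is surjective, we find the preimage of 25. The inverse of x ↦ x^23 on (ℤ_{43})^× is x ↦ x^11, because 23·11 = 253 = 6·42 + 1 ≡ 1 (mod 42) and x^{42} = 1 for x ≠ 0 (Fermat). So ψ⁻¹(25) = 25^11 mod 43.
Repeated squaring mod 43: 25^1 ≡ 25, 25^2 ≡ 25² = 625 ≡ 23, 25^4 ≡ 23² = 529 ≡ 13, 25^8 ≡ 13² = 169 ≡ 40. Since 11 = 8 + 2 + 1, 25^11 ≡ 40·23·25: 40·23 = 920 ≡ 17, then 17·25 = 425 ≡ 38. So 25^11 ≡ 38 (mod 43).
Hence ψ⁻¹(25) = 38.

38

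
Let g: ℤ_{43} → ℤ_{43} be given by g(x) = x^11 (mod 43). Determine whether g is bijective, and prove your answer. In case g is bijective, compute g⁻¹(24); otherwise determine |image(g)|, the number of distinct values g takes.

17

Since 43 is prime, the nonzero elements of ℤ_{43} form a cyclic group of order 42.
As gcd(11, 42) = 1, raising to the 11th power is a bijection on this group: if a^11 ≡ b^11 then (ab^{−1})^11 = 1, and the only element of order dividing gcd(11, 42) = 1 is 1, so a = b.
With g(0) = 0 this makes g injective on all of ℤ_{43}, hence bijective (finite equal-size domain and codomain). In particular g is bijective.
Since g is bijective, we find the preimage of 24. The inverse of x ↦ x^11 on (ℤ_{43})^× is x ↦ x^23, because 11·23 = 253 = 6·42 + 1 ≡ 1 (mod 42) and x^{42} = 1 for x ≠ 0 (Fermat). So g⁻¹(24) = 24^23 mod 43.
Repeated squaring mod 43: 24^1 ≡ 24, 24^2 ≡ 24² = 576 ≡ 17, 24^4 ≡ 17² = 289 ≡ 31, 24^8 ≡ 31² = 961 ≡ 15, 24^16 ≡ 15² = 225 ≡ 10. Since 23 = 16 + 4 + 2 + 1, 24^23 ≡ 10·31·17·24: 10·31 = 310 ≡ 9, then 9·17 = 153 ≡ 24, then 24·24 = 576 ≡ 17. So 24^23 ≡ 17 (mod 43).
Hence g⁻¹(24) = 17.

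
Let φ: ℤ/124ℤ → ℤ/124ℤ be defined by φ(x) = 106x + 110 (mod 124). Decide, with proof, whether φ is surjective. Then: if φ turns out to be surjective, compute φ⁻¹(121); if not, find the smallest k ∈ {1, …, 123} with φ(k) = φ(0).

62

Recall that φ is surjective if every y in the codomain equals φ(x) for some x in the domain.
Since gcd(106, 124) = 2, we have 106x ≡ 0 (mod 2) for all x, so φ(x) ≡ 0 (mod 2).
But 1 ≢ 0 (mod 2), so 1 ∈ ℤ/124ℤ has no preimage. Thus φ is not surjective.
Since φ is not surjective, we find the least positive k with φ(k) = φ(0): this means 106k ≡ 0 (mod 124), i.e. 124 ∣ 106k. Since gcd(106, 124) = 2, dividing through by 2 this holds exactly when 62 ∣ 53k, and as gcd(53, 62) = 1, exactly when 62 ∣ k.
The smallest positive such k is 62.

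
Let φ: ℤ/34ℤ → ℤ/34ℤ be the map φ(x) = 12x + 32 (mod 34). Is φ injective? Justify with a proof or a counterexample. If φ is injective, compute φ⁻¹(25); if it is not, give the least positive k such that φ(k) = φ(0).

We have gcd(12, 34) = 2 > 1. Taking s = 0 and t = 17: φ(0) = 32 and φ(17) = 12·17 + 32 = 236 ≡ 32 (mod 34).
So φ(0) = φ(17) while 0 ≠ 17, so φ is not injective.
Since φ is not injective, we find the least positive k with φ(k) = φ(0): this means 12k ≡ 0 (mod 34), i.e. 34 ∣ 12k. Since gcd(12, 34) = 2, dividing through by 2 this holds exactly when 17 ∣ 6k, and as gcd(6, 17) = 1, exactly when 17 ∣ k.
The smallest positive such k is 17.

17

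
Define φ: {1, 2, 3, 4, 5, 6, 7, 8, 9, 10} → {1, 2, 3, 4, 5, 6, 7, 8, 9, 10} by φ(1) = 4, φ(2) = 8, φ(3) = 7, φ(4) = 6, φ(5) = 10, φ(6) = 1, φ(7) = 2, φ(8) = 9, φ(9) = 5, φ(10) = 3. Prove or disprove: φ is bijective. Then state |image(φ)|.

10

The values 4, 8, 7, 6, 10, 1, 2, 9, 5, 3 are a permutation of {1, 2, 3, 4, 5, 6, 7, 8, 9, 10}: each element appears exactly once.
So φ is injective and surjective, hence bijective.
The image of φ is {1, 2, 3, 4, 5, 6, 7, 8, 9, 10}, which has 10 elements.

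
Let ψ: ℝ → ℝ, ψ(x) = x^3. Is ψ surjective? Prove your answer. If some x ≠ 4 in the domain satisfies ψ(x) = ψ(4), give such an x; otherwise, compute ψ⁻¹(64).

For any y ∈ ℝ, x = y^{1/3} ∈ ℝ gives ψ(x) = y, so ψ is surjective.
Since x ↦ x^3 is strictly increasing on ℝ, it is injective there, so no x ≠ 4 in the domain has ψ(x) = ψ(4). We therefore compute ψ⁻¹(64) = 64^{1/3} = 4 (indeed 4^3 = 64).

4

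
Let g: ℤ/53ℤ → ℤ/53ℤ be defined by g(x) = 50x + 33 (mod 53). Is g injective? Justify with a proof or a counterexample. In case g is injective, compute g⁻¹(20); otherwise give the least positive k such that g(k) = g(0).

22

Recall: g is injective if g(a) = g(b) implies a = b.
If g(a) = g(b), then 50a ≡ 50b (mod 53). Because gcd(50, 53) = 1, we may cancel 50 to get a ≡ b (mod 53).
Thus g is injective.
We now compute 50⁻¹ mod 53 explicitly. Euclid's algorithm: 53 = 1·50 + 3, 50 = 16·3 + 2, 3 = 1·2 + 1; back-substituting gives 1 = 35·50 − 33·53, so 50⁻¹ ≡ 35 (mod 53).
Since g is injective, we find g⁻¹(20): we need 50x ≡ 20 − 33 ≡ 40 (mod 53). Using 50⁻¹ = 35: x ≡ 35·40 = 1400 = 26·53 + 22, so x = 22.
Check: g(22) = 50·22 + 33 = 1133 = 21·53 + 20 ≡ 20 (mod 53).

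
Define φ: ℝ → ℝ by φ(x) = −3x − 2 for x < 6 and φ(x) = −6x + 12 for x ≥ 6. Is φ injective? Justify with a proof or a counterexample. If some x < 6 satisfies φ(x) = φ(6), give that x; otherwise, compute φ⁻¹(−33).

Both pieces are strictly decreasing (slopes −3 and −6), so each is injective on its own interval.
The left piece maps (−∞, 6) onto (−20, ∞); the right piece maps [6, ∞) onto (−∞, −24].
These images are disjoint, so no value is attained by both pieces. Thus φ is injective.
Because the two images are disjoint, no x < 6 has φ(x) = φ(6), so we compute φ⁻¹(−33): −33 lies in (−∞, −24], so solve −6x + 12 = −33: x = (−33 − 12)/(−6) = 15/2.

15/2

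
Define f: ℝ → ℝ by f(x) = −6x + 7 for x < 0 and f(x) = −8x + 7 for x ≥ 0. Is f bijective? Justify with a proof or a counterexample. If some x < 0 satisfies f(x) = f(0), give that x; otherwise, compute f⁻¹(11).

-2/3

Both pieces are strictly decreasing (slopes −6 and −8), so each is injective on its own interval.
The left piece maps (−∞, 0) onto (7, ∞); the right piece maps [0, ∞) onto (−∞, 7].
Since 7 = 7, the images partition ℝ: f is injective and surjective, hence bijective.
Because the two images are disjoint, no x < 0 has f(x) = f(0), so we compute f⁻¹(11): 11 lies in (7, ∞), so solve −6x + 7 = 11: x = (11 − 7)/(−6) = −2/3.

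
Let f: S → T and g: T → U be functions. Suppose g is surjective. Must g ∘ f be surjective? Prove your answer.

not surjective

No. Take S = {1}, T = U = {1, 2, 3, 4}, f(1) = 1, and g = identity (surjective).
Then (g ∘ f)(1) = 1, and 4 ∈ U has no preimage under g ∘ f, so g ∘ f is not surjective.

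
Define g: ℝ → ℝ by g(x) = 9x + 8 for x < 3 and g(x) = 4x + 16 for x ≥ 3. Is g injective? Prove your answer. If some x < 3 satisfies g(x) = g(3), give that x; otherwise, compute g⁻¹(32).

Both pieces are strictly increasing (slopes 9 and 4), so each is injective on its own interval.
The left piece maps (−∞, 3) onto (−∞, 35); the right piece maps [3, ∞) onto [28, ∞).
These images overlap. In particular g(3) = 28 (right piece), and solving 9x + 8 = 28 on the left piece gives x = 20/9 < 3.
So g(20/9) = g(3) with 20/9 ≠ 3, and g is not injective. This x = 20/9 is the requested value below 3.

20/9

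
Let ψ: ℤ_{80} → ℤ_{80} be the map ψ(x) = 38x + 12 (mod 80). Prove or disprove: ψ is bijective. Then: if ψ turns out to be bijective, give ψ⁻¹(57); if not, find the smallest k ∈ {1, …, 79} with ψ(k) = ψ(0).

40

We have gcd(38, 80) = 2 > 1. Taking a = 0 and b = 40: ψ(0) = 12 and ψ(40) = 38·40 + 12 = 1532 ≡ 12 (mod 80).
So ψ(0) = ψ(40) while 0 ≠ 40, thus ψ is not injective, hence not bijective.
Since ψ is not bijective, we find the least positive k with ψ(k) = ψ(0): this means 38k ≡ 0 (mod 80), i.e. 80 ∣ 38k. Since gcd(38, 80) = 2, dividing through by 2 this holds exactly when 40 ∣ 19k, and as gcd(19, 40) = 1, exactly when 40 ∣ k.
The smallest positive such k is 40.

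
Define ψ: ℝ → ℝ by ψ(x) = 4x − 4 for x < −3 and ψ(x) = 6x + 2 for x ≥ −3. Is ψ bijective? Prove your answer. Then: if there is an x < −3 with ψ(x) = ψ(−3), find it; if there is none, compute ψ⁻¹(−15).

Both pieces are strictly increasing (slopes 4 and 6), so each is injective on its own interval.
The left piece maps (−∞, −3) onto (−∞, −16); the right piece maps [−3, ∞) onto [−16, ∞).
Since −16 = −16, the images partition ℝ: ψ is injective and surjective, hence bijective.
Because the two images are disjoint, no x < −3 has ψ(x) = ψ(−3), so we compute ψ⁻¹(−15): −15 lies in [−16, ∞), so solve 6x + 2 = −15: x = (−15 − 2)/6 = −17/6.

-17/6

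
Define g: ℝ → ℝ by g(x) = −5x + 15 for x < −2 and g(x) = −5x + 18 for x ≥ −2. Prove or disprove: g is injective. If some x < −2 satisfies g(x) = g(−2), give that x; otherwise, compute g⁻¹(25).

Both pieces are strictly decreasing (slopes −5 and −5), so each is injective on its own interval.
The left piece maps (−∞, −2) onto (25, ∞); the right piece maps [−2, ∞) onto (−∞, 28].
These images overlap. In particular g(−2) = 28 (right piece), and solving −5x + 15 = 28 on the left piece gives x = −13/5 < −2.
So g(−13/5) = g(−2) with −13/5 ≠ −2, and g is not injective. This x = −13/5 is the requested value below −2.

-13/5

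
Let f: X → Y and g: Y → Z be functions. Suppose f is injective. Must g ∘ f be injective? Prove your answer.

No. Take X = Y = Z = {1, 2, 3}, f = identity (injective), and g(x) = 1 for every x.
Then (g ∘ f)(1) = 1 = (g ∘ f)(3) with 1 ≠ 3, so g ∘ f is not injective.

not injective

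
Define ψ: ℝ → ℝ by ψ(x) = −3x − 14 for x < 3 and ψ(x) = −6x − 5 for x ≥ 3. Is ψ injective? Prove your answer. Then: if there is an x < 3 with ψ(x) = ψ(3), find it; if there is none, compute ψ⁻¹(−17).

Both pieces are strictly decreasing (slopes −3 and −6), so each is injective on its own interval.
The left piece maps (−∞, 3) onto (−23, ∞); the right piece maps [3, ∞) onto (−∞, −23].
These images are disjoint, so no value is attained by both pieces. Thus ψ is injective.
Because the two images are disjoint, no x < 3 has ψ(x) = ψ(3), so we compute ψ⁻¹(−17): −17 lies in (−23, ∞), so solve −3x − 14 = −17: x = (−17 + 14)/(−3) = 1.

1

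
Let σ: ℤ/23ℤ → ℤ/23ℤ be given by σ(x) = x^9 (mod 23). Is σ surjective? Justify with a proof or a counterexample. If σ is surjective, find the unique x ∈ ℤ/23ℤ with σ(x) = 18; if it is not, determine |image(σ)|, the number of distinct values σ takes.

Since 23 is prime, the nonzero elements of ℤ/23ℤ form a cyclic group of order 22.
As gcd(9, 22) = 1, raising to the 9th power is a bijection on this group: if a^9 ≡ b^9 then (ab^{−1})^9 = 1, and the only element of order dividing gcd(9, 22) = 1 is 1, so a = b.
With σ(0) = 0 this makes σ injective on all of ℤ/23ℤ, hence bijective (finite equal-size domain and codomain). In particular σ is surjective.
Since σ is surjective, we find the preimage of 18. The inverse of x ↦ x^9 on (ℤ/23ℤ)^× is x ↦ x^5, because 9·5 = 45 = 2·22 + 1 ≡ 1 (mod 22) and x^{22} = 1 for x ≠ 0 (Fermat). So σ⁻¹(18) = 18^5 mod 23.
Repeated squaring mod 23: 18^1 ≡ 18, 18^2 ≡ 18² = 324 ≡ 2, 18^4 ≡ 2² = 4. Since 5 = 4 + 1, 18^5 ≡ 4·18: 4·18 = 72 ≡ 3. So 18^5 ≡ 3 (mod 23).
Hence σ⁻¹(18) = 3.

3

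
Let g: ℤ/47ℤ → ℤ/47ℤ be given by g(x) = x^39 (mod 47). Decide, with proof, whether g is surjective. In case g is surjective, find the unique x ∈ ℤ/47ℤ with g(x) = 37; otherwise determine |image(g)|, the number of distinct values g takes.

9

Since 47 is prime, the nonzero elements of ℤ/47ℤ form a cyclic group of order 46.
As gcd(39, 46) = 1, raising to the 39th power is a bijection on this group: if s^39 ≡ t^39 then (st^{−1})^39 = 1, and the only element of order dividing gcd(39, 46) = 1 is 1, so s = t.
With g(0) = 0 this makes g injective on all of ℤ/47ℤ, hence bijective (finite equal-size domain and codomain). In particular g is surjective.
Since g is surjective, we find the preimage of 37. The inverse of x ↦ x^39 on (ℤ/47ℤ)^× is x ↦ x^13, because 39·13 = 507 = 11·46 + 1 ≡ 1 (mod 46) and x^{46} = 1 for x ≠ 0 (Fermat). So g⁻¹(37) = 37^13 mod 47.
Repeated squaring mod 47: 37^1 ≡ 37, 37^2 ≡ 37² = 1369 ≡ 6, 37^4 ≡ 6² = 36, 37^8 ≡ 36² = 1296 ≡ 27. Since 13 = 8 + 4 + 1, 37^13 ≡ 27·36·37: 27·36 = 972 ≡ 32, then 32·37 = 1184 ≡ 9. So 37^13 ≡ 9 (mod 47).
Hence g⁻¹(37) = 9.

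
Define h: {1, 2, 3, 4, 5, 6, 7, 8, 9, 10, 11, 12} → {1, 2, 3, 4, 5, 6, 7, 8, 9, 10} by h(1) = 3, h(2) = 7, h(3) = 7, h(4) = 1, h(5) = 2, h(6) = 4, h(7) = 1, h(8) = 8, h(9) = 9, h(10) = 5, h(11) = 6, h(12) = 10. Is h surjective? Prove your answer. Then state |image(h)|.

Every element of the codomain has a preimage: 1 = h(4), 2 = h(5), 3 = h(1), 4 = h(6), 5 = h(10), 6 = h(11), 7 = h(2), 8 = h(8), 9 = h(9), 10 = h(12).
So h is surjective.
The image of h is {1, 2, 3, 4, 5, 6, 7, 8, 9, 10}, which has 10 elements.

10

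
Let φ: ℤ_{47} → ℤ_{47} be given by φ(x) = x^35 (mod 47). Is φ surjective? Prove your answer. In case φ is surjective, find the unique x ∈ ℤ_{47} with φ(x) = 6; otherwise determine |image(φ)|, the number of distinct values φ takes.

Since 47 is prime, the nonzero elements of ℤ_{47} form a cyclic group of order 46.
As gcd(35, 46) = 1, raising to the 35th power is a bijection on this group: if u^35 ≡ v^35 then (uv^{−1})^35 = 1, and the only element of order dividing gcd(35, 46) = 1 is 1, so u = v.
With φ(0) = 0 this makes φ injective on all of ℤ_{47}, hence bijective (finite equal-size domain and codomain). In particular φ is surjective.
Since φ is surjective, we find the preimage of 6. The inverse of x ↦ x^35 on (ℤ_{47})^× is x ↦ x^25, because 35·25 = 875 = 19·46 + 1 ≡ 1 (mod 46) and x^{46} = 1 for x ≠ 0 (Fermat). So φ⁻¹(6) = 6^25 mod 47.
Repeated squaring mod 47: 6^1 ≡ 6, 6^2 ≡ 6² = 36, 6^4 ≡ 36² = 1296 ≡ 27, 6^8 ≡ 27² = 729 ≡ 24, 6^16 ≡ 24² = 576 ≡ 12. Since 25 = 16 + 8 + 1, 6^25 ≡ 12·24·6: 12·24 = 288 ≡ 6, then 6·6 = 36. So 6^25 ≡ 36 (mod 47).
Hence φ⁻¹(6) = 36.

36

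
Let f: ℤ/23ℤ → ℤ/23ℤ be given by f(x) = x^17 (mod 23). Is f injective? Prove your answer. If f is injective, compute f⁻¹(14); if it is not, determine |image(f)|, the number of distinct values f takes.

11

Since 23 is prime, the nonzero elements of ℤ/23ℤ form a cyclic group of order 22.
As gcd(17, 22) = 1, raising to the 17th power is a bijection on this group: if u^17 ≡ v^17 then (uv^{−1})^17 = 1, and the only element of order dividing gcd(17, 22) = 1 is 1, so u = v.
With f(0) = 0 this makes f injective on all of ℤ/23ℤ, hence bijective (finite equal-size domain and codomain). In particular f is injective.
Since f is injective, we find the preimage of 14. The inverse of x ↦ x^17 on (ℤ/23ℤ)^× is x ↦ x^13, because 17·13 = 221 = 10·22 + 1 ≡ 1 (mod 22) and x^{22} = 1 for x ≠ 0 (Fermat). So f⁻¹(14) = 14^13 mod 23.
Repeated squaring mod 23: 14^1 ≡ 14, 14^2 ≡ 14² = 196 ≡ 12, 14^4 ≡ 12² = 144 ≡ 6, 14^8 ≡ 6² = 36 ≡ 13. Since 13 = 8 + 4 + 1, 14^13 ≡ 13·6·14: 13·6 = 78 ≡ 9, then 9·14 = 126 ≡ 11. So 14^13 ≡ 11 (mod 23).
Hence f⁻¹(14) = 11.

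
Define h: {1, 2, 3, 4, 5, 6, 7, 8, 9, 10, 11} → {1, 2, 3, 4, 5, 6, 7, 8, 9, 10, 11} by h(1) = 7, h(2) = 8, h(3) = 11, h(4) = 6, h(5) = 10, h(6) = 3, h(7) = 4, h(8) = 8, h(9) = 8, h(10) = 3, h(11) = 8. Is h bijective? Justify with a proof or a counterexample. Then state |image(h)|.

7

h(2) = 8 = h(8) with 2 ≠ 8, so h is not injective, hence not bijective.
The image of h is {3, 4, 6, 7, 8, 10, 11}, which has 7 elements.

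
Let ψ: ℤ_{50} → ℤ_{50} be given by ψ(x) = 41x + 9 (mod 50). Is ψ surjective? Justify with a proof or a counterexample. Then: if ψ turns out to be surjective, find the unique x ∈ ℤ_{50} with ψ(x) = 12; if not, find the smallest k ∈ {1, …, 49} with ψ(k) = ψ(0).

Since gcd(41, 50) = 1, 41 is invertible modulo 50. Euclid's algorithm: 50 = 1·41 + 9, 41 = 4·9 + 5, 9 = 1·5 + 4, 5 = 1·4 + 1; back-substituting gives 1 = 11·41 − 9·50, so 41⁻¹ ≡ 11 (mod 50).
For any y ∈ ℤ_{50}, x = 11(y − 9) mod 50 satisfies ψ(x) = 41·11(y − 9) + 9 ≡ y (since 41·11 ≡ 1 mod 50). So every y has a preimage.
Therefore ψ is surjective.
Since ψ is surjective, we compute ψ⁻¹(12): solve 41x + 9 ≡ 12 (mod 50), i.e. 41x ≡ 3 (mod 50).
Multiplying by 41⁻¹ = 11 gives x ≡ 11·3 = 33 ≡ 33 (mod 50).
Check: ψ(33) = 41·33 + 9 = 1362 = 27·50 + 12 ≡ 12 (mod 50).

33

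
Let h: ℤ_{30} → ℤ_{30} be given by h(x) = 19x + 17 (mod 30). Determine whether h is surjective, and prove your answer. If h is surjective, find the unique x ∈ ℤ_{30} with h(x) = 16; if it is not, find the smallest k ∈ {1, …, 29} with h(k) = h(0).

11

By definition, surjectivity means every element of the codomain has a preimage under h.
Since gcd(19, 30) = 1, 19 is invertible modulo 30. Euclid's algorithm: 30 = 1·19 + 11, 19 = 1·11 + 8, 11 = 1·8 + 3, 8 = 2·3 + 2, 3 = 1·2 + 1; back-substituting gives 1 = 19·19 − 12·30, so 19⁻¹ ≡ 19 (mod 30).
For any y ∈ ℤ_{30}, x = 19(y − 17) mod 30 satisfies h(x) = 19·19(y − 17) + 17 ≡ y (since 19·19 ≡ 1 mod 30). So every y has a preimage.
Hence h is surjective.
Since h is surjective, we find h⁻¹(16): we need 19x ≡ 16 − 17 ≡ 29 (mod 30). Using 19⁻¹ = 19: x ≡ 19·29 = 551 = 18·30 + 11, so x = 11.
Check: h(11) = 19·11 + 17 = 226 = 7·30 + 16 ≡ 16 (mod 30).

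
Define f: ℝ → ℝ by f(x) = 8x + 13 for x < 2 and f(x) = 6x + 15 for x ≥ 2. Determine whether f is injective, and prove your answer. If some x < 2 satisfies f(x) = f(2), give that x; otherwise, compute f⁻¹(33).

Both pieces are strictly increasing (slopes 8 and 6), so each is injective on its own interval.
The left piece maps (−∞, 2) onto (−∞, 29); the right piece maps [2, ∞) onto [27, ∞).
These images overlap. In particular f(2) = 27 (right piece), and solving 8x + 13 = 27 on the left piece gives x = 7/4 < 2.
So f(7/4) = f(2) with 7/4 ≠ 2, and f is not injective. This x = 7/4 is the requested value below 2.

7/4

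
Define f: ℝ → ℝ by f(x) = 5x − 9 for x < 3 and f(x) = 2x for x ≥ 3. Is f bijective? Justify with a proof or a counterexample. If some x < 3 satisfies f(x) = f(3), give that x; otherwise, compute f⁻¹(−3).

6/5

Both pieces are strictly increasing (slopes 5 and 2), so each is injective on its own interval.
The left piece maps (−∞, 3) onto (−∞, 6); the right piece maps [3, ∞) onto [6, ∞).
Since 6 = 6, the images partition ℝ: f is injective and surjective, hence bijective.
Because the two images are disjoint, no x < 3 has f(x) = f(3), so we compute f⁻¹(−3): −3 lies in (−∞, 6), so solve 5x − 9 = −3: x = (−3 + 9)/5 = 6/5.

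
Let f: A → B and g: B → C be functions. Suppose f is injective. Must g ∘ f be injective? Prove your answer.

No. Take A = B = C = {0, 1, 2}, f = identity (injective), and g(x) = 0 for every x.
Then (g ∘ f)(0) = 0 = (g ∘ f)(2) with 0 ≠ 2, so g ∘ f is not injective.

not injective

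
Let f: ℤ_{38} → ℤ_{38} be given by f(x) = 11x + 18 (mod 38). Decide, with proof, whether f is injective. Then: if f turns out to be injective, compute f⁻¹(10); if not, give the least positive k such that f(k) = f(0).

20

Recall: f is injective if f(u) = f(v) implies u = v.
Suppose f(u) = f(v) in ℤ_{38}. Then 11u + 18 ≡ 11v + 18 (mod 38), thus 11(u − v) ≡ 0 (mod 38).
Since gcd(11, 38) = 1, 11 is invertible modulo 38, thus u − v ≡ 0 (mod 38), i.e. u = v.
Therefore f is injective.
We now compute 11⁻¹ mod 38 explicitly. Euclid's algorithm: 38 = 3·11 + 5, 11 = 2·5 + 1; back-substituting gives 1 = 7·11 − 2·38, so 11⁻¹ ≡ 7 (mod 38).
Since f is injective, we compute f⁻¹(10): solve 11x + 18 ≡ 10 (mod 38), i.e. 11x ≡ 30 (mod 38).
Multiplying by 11⁻¹ = 7 gives x ≡ 7·30 = 210 = 5·38 + 20 ≡ 20 (mod 38).
Check: f(20) = 11·20 + 18 = 238 = 6·38 + 10 ≡ 10 (mod 38).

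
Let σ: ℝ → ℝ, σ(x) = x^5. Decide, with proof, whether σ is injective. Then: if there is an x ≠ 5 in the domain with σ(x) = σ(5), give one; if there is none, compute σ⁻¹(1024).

On ℝ, x ↦ x^5 is strictly increasing (since 5 is odd), so σ(s) = σ(t) forces s = t. Therefore σ is injective.
Since x ↦ x^5 is strictly increasing on ℝ, it is injective there, so no x ≠ 5 in the domain has σ(x) = σ(5). We therefore compute σ⁻¹(1024) = 1024^{1/5} = 4 (indeed 4^5 = 1024).

4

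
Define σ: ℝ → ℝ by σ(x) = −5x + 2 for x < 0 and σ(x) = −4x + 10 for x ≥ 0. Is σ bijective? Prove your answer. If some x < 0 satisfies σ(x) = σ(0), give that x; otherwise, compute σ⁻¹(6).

Both pieces are strictly decreasing (slopes −5 and −4), so each is injective on its own interval.
The left piece maps (−∞, 0) onto (2, ∞); the right piece maps [0, ∞) onto (−∞, 10].
These images overlap. In particular σ(0) = 10 (right piece), and solving −5x + 2 = 10 on the left piece gives x = −8/5 < 0.
So σ(−8/5) = σ(0) with −8/5 ≠ 0, and σ is not injective, hence not bijective. This x = −8/5 is the requested value below 0.

-8/5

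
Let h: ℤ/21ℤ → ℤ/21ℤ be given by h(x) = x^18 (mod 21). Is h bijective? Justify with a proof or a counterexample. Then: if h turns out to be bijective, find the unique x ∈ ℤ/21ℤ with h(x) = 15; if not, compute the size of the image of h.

4

h(1) = 1^18 = 1.
h(2): Repeated squaring mod 21: 2^1 ≡ 2, 2^2 ≡ 2² = 4, 2^4 ≡ 4² = 16, 2^8 ≡ 16² = 256 ≡ 4, 2^16 ≡ 4² = 16. Since 18 = 16 + 2, 2^18 ≡ 16·4: 16·4 = 64 ≡ 1. So 2^18 ≡ 1 (mod 21).
So h(1) = h(2) = 1 while 1 ≠ 2, therefore h is not injective, hence not bijective.
Since h is not bijective, we determine |image(h)|. Computing x^18 mod 21 for each x (by repeated squaring, reducing mod 21 at every step), the values h(0), h(1), …, h(20) are: 0, 1, 1, 15, 1, 1, 15, 7, 1, 15, 1, 1, 15, 1, 7, 15, 1, 1, 15, 1, 1.
The distinct values are {0, 1, 7, 15}; there are 4 of them.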